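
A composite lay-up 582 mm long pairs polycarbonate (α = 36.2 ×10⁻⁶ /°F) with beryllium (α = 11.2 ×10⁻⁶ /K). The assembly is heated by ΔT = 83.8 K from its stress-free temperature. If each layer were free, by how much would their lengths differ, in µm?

polycarbonate: α = 36.2×10⁻⁶/°F × 9/5 = 65.2×10⁻⁶/K.
Δα = |65.2 − 11.2|×10⁻⁶/K = 54.0×10⁻⁶/K.
ΔL_mismatch = Δα·L·ΔT = 54.0×10⁻⁶ × 582.0 mm × 83.8 K = 2630 µm.

2630 µm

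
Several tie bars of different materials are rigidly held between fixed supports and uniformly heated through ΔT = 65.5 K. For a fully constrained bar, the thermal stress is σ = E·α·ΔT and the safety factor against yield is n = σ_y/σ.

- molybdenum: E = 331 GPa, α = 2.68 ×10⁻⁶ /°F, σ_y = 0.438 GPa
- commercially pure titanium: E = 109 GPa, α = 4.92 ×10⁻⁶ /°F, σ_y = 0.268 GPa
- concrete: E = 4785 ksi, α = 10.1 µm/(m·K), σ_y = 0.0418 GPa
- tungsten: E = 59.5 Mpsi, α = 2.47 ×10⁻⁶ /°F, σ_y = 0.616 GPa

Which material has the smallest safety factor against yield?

concrete

With everything in SI (GPa, ×10⁻⁶/K, MPa):
  molybdenum: E = 331.0, α = 4.82, σ_y = 438.0 → σ = 105 MPa, n = 4.19
  commercially pure titanium: E = 109.0, α = 8.86, σ_y = 268.0 → σ = 63.2 MPa, n = 4.24
  concrete: E = 32.99, α = 10.1, σ_y = 41.80 → σ = 21.8 MPa, n = 1.92
  tungsten: E = 410.2, α = 4.45, σ_y = 616.0 → σ = 119 MPa, n = 5.16
Smallest n: concrete with n = 1.92.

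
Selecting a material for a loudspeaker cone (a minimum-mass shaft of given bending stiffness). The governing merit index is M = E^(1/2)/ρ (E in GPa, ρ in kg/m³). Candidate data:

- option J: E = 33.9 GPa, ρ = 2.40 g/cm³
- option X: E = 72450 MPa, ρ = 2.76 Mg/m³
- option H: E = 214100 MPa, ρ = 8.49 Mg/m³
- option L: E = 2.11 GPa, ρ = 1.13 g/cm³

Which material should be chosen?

Convert each candidate to consistent units, then evaluate M:
  option J: E = 33.90 GPa, ρ = 2400 kg/m³
  option X: E = 72.45 GPa, ρ = 2760 kg/m³
  option H: E = 214.1 GPa, ρ = 8490 kg/m³
  option L: E = 2.110 GPa, ρ = 1130 kg/m³
  option X: M = 3.08×10⁻³
  option J: M = 2.43×10⁻³
  option H: M = 1.72×10⁻³
  option L: M = 1.29×10⁻³
Option X ranks first.

option X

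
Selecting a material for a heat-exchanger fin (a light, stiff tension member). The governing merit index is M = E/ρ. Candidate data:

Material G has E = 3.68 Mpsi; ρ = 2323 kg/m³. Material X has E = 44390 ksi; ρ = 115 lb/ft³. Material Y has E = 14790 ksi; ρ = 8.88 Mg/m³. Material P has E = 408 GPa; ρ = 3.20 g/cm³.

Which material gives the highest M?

Normalizing units and computing the index:
  material G: E = 25.37 GPa, ρ = 2323 kg/m³
  material X: E = 306.1 GPa, ρ = 1842 kg/m³
  material Y: E = 102.0 GPa, ρ = 8880 kg/m³
  material P: E = 408.0 GPa, ρ = 3200 kg/m³
  material X: M = 166 MN·m/kg
  material P: M = 128 MN·m/kg
  material Y: M = 11.5 MN·m/kg
  material G: M = 10.9 MN·m/kg
Material X has the largest M.

material X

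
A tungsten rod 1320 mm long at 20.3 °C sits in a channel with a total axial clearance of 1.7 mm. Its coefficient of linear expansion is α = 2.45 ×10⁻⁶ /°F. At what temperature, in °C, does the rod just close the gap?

α = 2.45×10⁻⁶/°F × 9/5 = 4.41×10⁻⁶/K.
α·L₀·ΔT = 1.7 mm ⇒ ΔT = 1.7 / (4.41×10⁻⁶ × 1320.0) = 292.0 K.
T = 20.3 + 292.0 = 312.3 °C.

312 °C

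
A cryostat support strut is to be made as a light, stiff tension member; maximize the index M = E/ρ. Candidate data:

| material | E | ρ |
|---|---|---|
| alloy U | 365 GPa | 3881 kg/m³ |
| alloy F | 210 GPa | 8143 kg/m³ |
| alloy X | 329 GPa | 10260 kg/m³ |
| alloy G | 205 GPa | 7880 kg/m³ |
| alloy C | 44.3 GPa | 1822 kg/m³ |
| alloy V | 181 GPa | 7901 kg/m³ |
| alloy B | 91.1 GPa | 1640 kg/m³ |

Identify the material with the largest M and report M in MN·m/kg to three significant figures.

Per-candidate index values:
  alloy U: M = 94.0 MN·m/kg
  alloy B: M = 55.5 MN·m/kg
  alloy X: M = 32.1 MN·m/kg
  alloy G: M = 26.0 MN·m/kg
  alloy F: M = 25.8 MN·m/kg
  alloy C: M = 24.3 MN·m/kg
  alloy V: M = 22.9 MN·m/kg
Alloy U ranks first.

alloy U, M = 94.0 MN·m/kg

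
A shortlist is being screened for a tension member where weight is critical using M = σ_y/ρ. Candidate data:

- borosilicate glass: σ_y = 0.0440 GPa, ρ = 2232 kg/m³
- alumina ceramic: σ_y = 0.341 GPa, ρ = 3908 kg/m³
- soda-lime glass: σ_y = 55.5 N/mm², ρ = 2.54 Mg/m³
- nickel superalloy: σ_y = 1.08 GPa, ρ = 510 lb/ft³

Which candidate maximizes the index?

nickel superalloy

Putting every candidate on a common basis:
  borosilicate glass: σ_y = 44.00 MPa, ρ = 2232 kg/m³
  alumina ceramic: σ_y = 341.0 MPa, ρ = 3908 kg/m³
  soda-lime glass: σ_y = 55.50 MPa, ρ = 2540 kg/m³
  nickel superalloy: σ_y = 1080 MPa, ρ = 8169 kg/m³
  nickel superalloy: M = 132 kN·m/kg
  alumina ceramic: M = 87.3 kN·m/kg
  soda-lime glass: M = 21.9 kN·m/kg
  borosilicate glass: M = 19.7 kN·m/kg
Highest index: nickel superalloy.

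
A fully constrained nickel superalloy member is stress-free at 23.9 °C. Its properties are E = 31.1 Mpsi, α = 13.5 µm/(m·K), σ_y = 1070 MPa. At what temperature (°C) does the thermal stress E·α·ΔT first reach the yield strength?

394 °C

E = 31.1 Mpsi = 214.4 GPa.
E·α·ΔT = 1070 MPa ⇒ ΔT = 1070 / (214.4×10³ × 13.5×10⁻⁶) = 369.6 K.
T = 23.9 + 369.6 = 393.5 °C.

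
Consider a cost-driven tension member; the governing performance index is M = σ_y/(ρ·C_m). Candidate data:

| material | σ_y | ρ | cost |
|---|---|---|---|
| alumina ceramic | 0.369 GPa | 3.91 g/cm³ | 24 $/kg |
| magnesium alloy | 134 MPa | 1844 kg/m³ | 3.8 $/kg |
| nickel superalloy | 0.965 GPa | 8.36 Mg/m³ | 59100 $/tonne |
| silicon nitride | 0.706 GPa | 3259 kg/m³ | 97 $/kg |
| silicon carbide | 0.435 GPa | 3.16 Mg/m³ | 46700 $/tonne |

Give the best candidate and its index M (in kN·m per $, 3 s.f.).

magnesium alloy, M = 19.1 kN·m per $

After converting to SI:
  alumina ceramic: σ_y = 369.0 MPa, ρ = 3910 kg/m³, cost = 24.00 $/kg
  magnesium alloy: σ_y = 134.0 MPa, ρ = 1844 kg/m³, cost = 3.800 $/kg
  nickel superalloy: σ_y = 965.0 MPa, ρ = 8360 kg/m³, cost = 59.10 $/kg
  silicon nitride: σ_y = 706.0 MPa, ρ = 3259 kg/m³, cost = 97.00 $/kg
  silicon carbide: σ_y = 435.0 MPa, ρ = 3160 kg/m³, cost = 46.70 $/kg
  magnesium alloy: M = 19.1 kN·m per $
  alumina ceramic: M = 3.93 kN·m per $
  silicon carbide: M = 2.95 kN·m per $
  silicon nitride: M = 2.23 kN·m per $
  nickel superalloy: M = 1.95 kN·m per $
Magnesium alloy has the largest M.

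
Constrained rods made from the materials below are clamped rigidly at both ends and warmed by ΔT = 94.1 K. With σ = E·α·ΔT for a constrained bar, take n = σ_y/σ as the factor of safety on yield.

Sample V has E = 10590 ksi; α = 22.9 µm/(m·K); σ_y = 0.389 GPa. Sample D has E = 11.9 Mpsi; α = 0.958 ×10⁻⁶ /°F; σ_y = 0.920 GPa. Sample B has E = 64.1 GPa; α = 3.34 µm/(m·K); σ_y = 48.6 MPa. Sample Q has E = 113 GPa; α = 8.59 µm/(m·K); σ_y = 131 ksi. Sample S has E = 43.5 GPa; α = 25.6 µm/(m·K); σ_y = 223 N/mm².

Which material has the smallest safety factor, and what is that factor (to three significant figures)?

sample S, n = 2.13

In consistent units (E in GPa, α in ×10⁻⁶/K, σ_y in MPa):
  sample V: E = 73.02, α = 22.9, σ_y = 389.0 → σ = 157 MPa, n = 2.47
  sample D: E = 82.05, α = 1.72, σ_y = 920.0 → σ = 13.3 MPa, n = 69.1
  sample B: E = 64.10, α = 3.34, σ_y = 48.60 → σ = 20.1 MPa, n = 2.41
  sample Q: E = 113.0, α = 8.59, σ_y = 903.2 → σ = 91.3 MPa, n = 9.89
  sample S: E = 43.50, α = 25.6, σ_y = 223.0 → σ = 105 MPa, n = 2.13
Smallest n: sample S with n = 2.13.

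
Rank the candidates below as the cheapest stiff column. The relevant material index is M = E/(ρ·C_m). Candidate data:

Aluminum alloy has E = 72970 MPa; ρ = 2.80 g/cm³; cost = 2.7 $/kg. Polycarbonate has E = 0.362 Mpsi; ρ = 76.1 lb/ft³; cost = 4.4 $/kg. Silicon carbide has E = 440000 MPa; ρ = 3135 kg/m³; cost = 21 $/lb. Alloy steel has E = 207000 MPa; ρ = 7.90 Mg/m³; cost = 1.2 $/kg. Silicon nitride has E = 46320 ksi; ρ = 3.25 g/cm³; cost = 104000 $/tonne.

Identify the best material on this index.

alloy steel

In SI units:
  aluminum alloy: E = 72.97 GPa, ρ = 2800 kg/m³, cost = 2.700 $/kg
  polycarbonate: E = 2.496 GPa, ρ = 1219 kg/m³, cost = 4.400 $/kg
  silicon carbide: E = 440.0 GPa, ρ = 3135 kg/m³, cost = 46.30 $/kg
  alloy steel: E = 207.0 GPa, ρ = 7900 kg/m³, cost = 1.200 $/kg
  silicon nitride: E = 319.4 GPa, ρ = 3250 kg/m³, cost = 104.0 $/kg
  alloy steel: M = 21.8 MN·m per $
  aluminum alloy: M = 9.65 MN·m per $
  silicon carbide: M = 3.03 MN·m per $
  silicon nitride: M = 0.945 MN·m per $
  polycarbonate: M = 0.465 MN·m per $
Highest index: alloy steel.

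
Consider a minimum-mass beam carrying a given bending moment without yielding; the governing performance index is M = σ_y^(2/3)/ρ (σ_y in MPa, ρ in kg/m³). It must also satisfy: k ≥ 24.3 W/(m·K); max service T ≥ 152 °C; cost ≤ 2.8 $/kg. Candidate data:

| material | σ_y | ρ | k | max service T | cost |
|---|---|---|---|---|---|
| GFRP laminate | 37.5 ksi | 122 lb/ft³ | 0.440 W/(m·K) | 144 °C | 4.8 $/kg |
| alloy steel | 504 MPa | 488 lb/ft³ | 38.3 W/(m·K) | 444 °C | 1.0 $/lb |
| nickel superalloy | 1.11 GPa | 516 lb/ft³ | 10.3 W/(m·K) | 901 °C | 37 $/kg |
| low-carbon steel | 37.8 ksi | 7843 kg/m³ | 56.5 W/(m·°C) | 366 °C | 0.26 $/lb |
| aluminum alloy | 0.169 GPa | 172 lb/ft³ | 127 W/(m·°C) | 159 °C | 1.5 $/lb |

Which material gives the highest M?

alloy steel

Screen on constraints: k ≥ 24.3 W/(m·K); max service T ≥ 152 °C; cost ≤ 2.8 $/kg. Survivors: alloy steel, low-carbon steel.
Putting every candidate on a common basis:
  alloy steel: σ_y = 504.0 MPa, ρ = 7817 kg/m³
  low-carbon steel: σ_y = 260.6 MPa, ρ = 7843 kg/m³
  alloy steel: M = 8.10×10⁻³
  low-carbon steel: M = 5.20×10⁻³
Alloy steel has the largest M.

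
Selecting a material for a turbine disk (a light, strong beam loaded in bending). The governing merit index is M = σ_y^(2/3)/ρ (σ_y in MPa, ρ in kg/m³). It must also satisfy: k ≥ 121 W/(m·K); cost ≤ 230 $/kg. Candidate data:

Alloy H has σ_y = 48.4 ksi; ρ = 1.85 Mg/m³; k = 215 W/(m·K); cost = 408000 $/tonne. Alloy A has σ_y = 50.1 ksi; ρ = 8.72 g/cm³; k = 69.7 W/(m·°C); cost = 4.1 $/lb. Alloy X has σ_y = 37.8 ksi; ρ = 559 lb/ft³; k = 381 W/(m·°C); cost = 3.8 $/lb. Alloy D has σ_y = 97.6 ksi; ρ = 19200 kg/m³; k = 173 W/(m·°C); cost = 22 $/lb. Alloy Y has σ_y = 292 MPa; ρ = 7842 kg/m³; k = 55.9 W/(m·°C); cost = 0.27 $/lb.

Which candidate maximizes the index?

Screen on constraints: k ≥ 121 W/(m·K); cost ≤ 230 $/kg. Survivors: alloy X, alloy D.
After converting to SI:
  alloy X: σ_y = 260.6 MPa, ρ = 8954 kg/m³
  alloy D: σ_y = 672.9 MPa, ρ = 19200 kg/m³
  alloy X: M = 4.56×10⁻³
  alloy D: M = 4.00×10⁻³
Highest index: alloy X.

alloy X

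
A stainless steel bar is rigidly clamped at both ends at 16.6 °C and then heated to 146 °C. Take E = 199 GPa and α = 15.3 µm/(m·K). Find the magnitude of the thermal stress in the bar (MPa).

ΔT = 129.4 K. Constrained thermal stress σ = E·α·ΔT = 199.0×10³ MPa × 15.3×10⁻⁶ × 129.4 = 394 MPa (compressive).

394 MPa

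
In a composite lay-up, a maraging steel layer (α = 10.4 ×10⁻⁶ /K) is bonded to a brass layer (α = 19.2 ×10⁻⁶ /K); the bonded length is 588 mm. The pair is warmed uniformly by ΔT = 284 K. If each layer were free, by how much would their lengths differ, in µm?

Δα = |10.4 − 19.2|×10⁻⁶/K = 8.80×10⁻⁶/K.
ΔL_mismatch = Δα·L·ΔT = 8.80×10⁻⁶ × 588.0 mm × 284.0 K = 1470 µm.

1470 µm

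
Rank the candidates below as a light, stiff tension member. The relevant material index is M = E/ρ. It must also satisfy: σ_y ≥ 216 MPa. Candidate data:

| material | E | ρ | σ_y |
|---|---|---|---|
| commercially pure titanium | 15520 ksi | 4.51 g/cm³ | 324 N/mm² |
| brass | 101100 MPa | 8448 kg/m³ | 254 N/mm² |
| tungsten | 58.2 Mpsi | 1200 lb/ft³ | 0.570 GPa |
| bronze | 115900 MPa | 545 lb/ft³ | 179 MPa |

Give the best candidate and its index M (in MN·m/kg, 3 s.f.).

Screen on constraints: σ_y ≥ 216 MPa. Survivors: commercially pure titanium, brass, tungsten.
Normalizing units and computing the index:
  commercially pure titanium: E = 107.0 GPa, ρ = 4510 kg/m³
  brass: E = 101.1 GPa, ρ = 8448 kg/m³
  tungsten: E = 401.3 GPa, ρ = 19220 kg/m³
  commercially pure titanium: M = 23.7 MN·m/kg
  tungsten: M = 20.9 MN·m/kg
  brass: M = 12.0 MN·m/kg
The maximum is for commercially pure titanium.

commercially pure titanium, M = 23.7 MN·m/kg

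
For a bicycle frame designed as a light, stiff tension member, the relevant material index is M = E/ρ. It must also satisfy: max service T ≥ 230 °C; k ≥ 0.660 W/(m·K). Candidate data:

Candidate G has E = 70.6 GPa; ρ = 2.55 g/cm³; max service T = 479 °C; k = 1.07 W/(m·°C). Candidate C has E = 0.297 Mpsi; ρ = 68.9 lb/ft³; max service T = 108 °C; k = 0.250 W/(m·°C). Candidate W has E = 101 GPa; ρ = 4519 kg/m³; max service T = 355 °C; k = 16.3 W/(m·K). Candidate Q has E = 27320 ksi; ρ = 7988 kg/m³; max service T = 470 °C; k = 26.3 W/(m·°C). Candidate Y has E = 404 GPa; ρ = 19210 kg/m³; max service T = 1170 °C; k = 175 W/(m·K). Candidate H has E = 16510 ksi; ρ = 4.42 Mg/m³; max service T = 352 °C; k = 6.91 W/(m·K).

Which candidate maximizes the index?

Screen on constraints: max service T ≥ 230 °C; k ≥ 0.660 W/(m·K). Survivors: candidate G, candidate W, candidate Q, candidate Y, candidate H.
Normalizing units and computing the index:
  candidate G: E = 70.60 GPa, ρ = 2550 kg/m³
  candidate W: E = 101.0 GPa, ρ = 4519 kg/m³
  candidate Q: E = 188.4 GPa, ρ = 7988 kg/m³
  candidate Y: E = 404.0 GPa, ρ = 19210 kg/m³
  candidate H: E = 113.8 GPa, ρ = 4420 kg/m³
  candidate G: M = 27.7 MN·m/kg
  candidate H: M = 25.8 MN·m/kg
  candidate Q: M = 23.6 MN·m/kg
  candidate W: M = 22.4 MN·m/kg
  candidate Y: M = 21.0 MN·m/kg
Candidate G ranks first.

candidate G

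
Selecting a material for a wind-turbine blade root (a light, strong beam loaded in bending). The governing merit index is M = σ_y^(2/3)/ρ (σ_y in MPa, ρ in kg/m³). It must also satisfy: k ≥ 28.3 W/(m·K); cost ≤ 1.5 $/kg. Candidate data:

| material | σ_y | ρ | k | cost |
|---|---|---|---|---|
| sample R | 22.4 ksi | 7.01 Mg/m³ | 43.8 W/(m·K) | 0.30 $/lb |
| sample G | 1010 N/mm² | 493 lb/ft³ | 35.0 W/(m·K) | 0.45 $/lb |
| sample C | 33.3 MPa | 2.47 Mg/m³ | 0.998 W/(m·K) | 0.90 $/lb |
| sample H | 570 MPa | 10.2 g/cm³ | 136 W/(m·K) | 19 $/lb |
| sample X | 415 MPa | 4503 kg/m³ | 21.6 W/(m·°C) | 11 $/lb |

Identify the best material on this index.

sample G

Screen on constraints: k ≥ 28.3 W/(m·K); cost ≤ 1.5 $/kg. Survivors: sample R, sample G.
In SI units:
  sample R: σ_y = 154.4 MPa, ρ = 7010 kg/m³
  sample G: σ_y = 1010 MPa, ρ = 7897 kg/m³
  sample G: M = 12.7×10⁻³
  sample R: M = 4.11×10⁻³
Highest index: sample G.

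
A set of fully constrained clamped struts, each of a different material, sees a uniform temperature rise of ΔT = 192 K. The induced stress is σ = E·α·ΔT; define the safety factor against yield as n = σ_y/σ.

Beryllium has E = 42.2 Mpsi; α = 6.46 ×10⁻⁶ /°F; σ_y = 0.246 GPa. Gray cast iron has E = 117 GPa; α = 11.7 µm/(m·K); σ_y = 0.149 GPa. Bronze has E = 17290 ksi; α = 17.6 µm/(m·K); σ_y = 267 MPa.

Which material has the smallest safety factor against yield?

beryllium

Converting E to GPa, α to ×10⁻⁶/K, σ_y to MPa, then σ and n for each:
  beryllium: E = 291.0, α = 11.6, σ_y = 246.0 → σ = 650 MPa, n = 0.379
  gray cast iron: E = 117.0, α = 11.7, σ_y = 149.0 → σ = 263 MPa, n = 0.567
  bronze: E = 119.2, α = 17.6, σ_y = 267.0 → σ = 403 MPa, n = 0.663
Beryllium has the lowest safety factor, n = 0.379.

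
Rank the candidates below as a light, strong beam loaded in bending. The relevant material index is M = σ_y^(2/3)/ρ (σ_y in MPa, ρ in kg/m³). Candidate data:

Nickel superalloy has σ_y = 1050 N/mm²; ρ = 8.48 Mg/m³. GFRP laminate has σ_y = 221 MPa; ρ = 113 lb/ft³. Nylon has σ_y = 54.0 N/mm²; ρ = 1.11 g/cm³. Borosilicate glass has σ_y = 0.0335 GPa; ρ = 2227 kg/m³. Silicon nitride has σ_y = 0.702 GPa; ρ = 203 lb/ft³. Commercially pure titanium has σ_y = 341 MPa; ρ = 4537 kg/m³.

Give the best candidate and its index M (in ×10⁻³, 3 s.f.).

After converting to SI:
  nickel superalloy: σ_y = 1050 MPa, ρ = 8480 kg/m³
  GFRP laminate: σ_y = 221.0 MPa, ρ = 1810 kg/m³
  nylon: σ_y = 54.00 MPa, ρ = 1110 kg/m³
  borosilicate glass: σ_y = 33.50 MPa, ρ = 2227 kg/m³
  silicon nitride: σ_y = 702.0 MPa, ρ = 3252 kg/m³
  commercially pure titanium: σ_y = 341.0 MPa, ρ = 4537 kg/m³
  silicon nitride: M = 24.3×10⁻³
  GFRP laminate: M = 20.2×10⁻³
  nylon: M = 12.9×10⁻³
  nickel superalloy: M = 12.2×10⁻³
  commercially pure titanium: M = 10.8×10⁻³
  borosilicate glass: M = 4.67×10⁻³
Silicon nitride has the largest M.

silicon nitride, M = 24.3×10⁻³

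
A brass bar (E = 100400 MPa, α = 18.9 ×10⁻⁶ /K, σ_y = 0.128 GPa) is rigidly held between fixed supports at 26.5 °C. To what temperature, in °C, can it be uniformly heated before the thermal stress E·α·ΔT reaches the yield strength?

E = 100400 MPa = 100.4 GPa.
σ_y = 0.128 GPa = 128.0 MPa.
E·α·ΔT = 128.0 MPa ⇒ ΔT = 128.0 / (100.4×10³ × 18.9×10⁻⁶) = 67.46 K.
T = 26.5 + 67.46 = 93.96 °C.

94.0 °C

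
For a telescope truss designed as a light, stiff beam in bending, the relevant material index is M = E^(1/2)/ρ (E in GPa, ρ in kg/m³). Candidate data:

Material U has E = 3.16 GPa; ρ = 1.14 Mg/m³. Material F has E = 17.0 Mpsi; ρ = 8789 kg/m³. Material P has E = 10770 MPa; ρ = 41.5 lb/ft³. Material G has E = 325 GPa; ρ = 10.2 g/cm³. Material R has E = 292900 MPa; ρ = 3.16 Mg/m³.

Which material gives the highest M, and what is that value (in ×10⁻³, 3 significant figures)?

After converting to SI:
  material U: E = 3.160 GPa, ρ = 1140 kg/m³
  material F: E = 117.2 GPa, ρ = 8789 kg/m³
  material P: E = 10.77 GPa, ρ = 664.8 kg/m³
  material G: E = 325.0 GPa, ρ = 10200 kg/m³
  material R: E = 292.9 GPa, ρ = 3160 kg/m³
  material R: M = 5.42×10⁻³
  material P: M = 4.94×10⁻³
  material G: M = 1.77×10⁻³
  material U: M = 1.56×10⁻³
  material F: M = 1.23×10⁻³
Highest index: material R.

material R, M = 5.42×10⁻³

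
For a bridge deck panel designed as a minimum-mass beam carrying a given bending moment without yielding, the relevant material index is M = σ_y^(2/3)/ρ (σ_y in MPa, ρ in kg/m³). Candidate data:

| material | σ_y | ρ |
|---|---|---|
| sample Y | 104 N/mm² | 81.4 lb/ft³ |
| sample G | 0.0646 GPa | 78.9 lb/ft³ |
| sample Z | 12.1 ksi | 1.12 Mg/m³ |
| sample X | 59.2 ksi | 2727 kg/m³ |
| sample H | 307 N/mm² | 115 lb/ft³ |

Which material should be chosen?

sample H

Normalizing units and computing the index:
  sample Y: σ_y = 104.0 MPa, ρ = 1304 kg/m³
  sample G: σ_y = 64.60 MPa, ρ = 1264 kg/m³
  sample Z: σ_y = 83.43 MPa, ρ = 1120 kg/m³
  sample X: σ_y = 408.2 MPa, ρ = 2727 kg/m³
  sample H: σ_y = 307.0 MPa, ρ = 1842 kg/m³
  sample H: M = 24.7×10⁻³
  sample X: M = 20.2×10⁻³
  sample Z: M = 17.0×10⁻³
  sample Y: M = 17.0×10⁻³
  sample G: M = 12.7×10⁻³
Highest index: sample H.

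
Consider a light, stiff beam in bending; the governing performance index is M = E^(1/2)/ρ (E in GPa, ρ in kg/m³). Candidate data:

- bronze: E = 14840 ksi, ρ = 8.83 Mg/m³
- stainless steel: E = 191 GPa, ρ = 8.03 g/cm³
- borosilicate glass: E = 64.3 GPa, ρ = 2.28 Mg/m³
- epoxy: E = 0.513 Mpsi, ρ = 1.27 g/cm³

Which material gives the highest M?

After converting to SI:
  bronze: E = 102.3 GPa, ρ = 8830 kg/m³
  stainless steel: E = 191.0 GPa, ρ = 8030 kg/m³
  borosilicate glass: E = 64.30 GPa, ρ = 2280 kg/m³
  epoxy: E = 3.537 GPa, ρ = 1270 kg/m³
  borosilicate glass: M = 3.52×10⁻³
  stainless steel: M = 1.72×10⁻³
  epoxy: M = 1.48×10⁻³
  bronze: M = 1.15×10⁻³
Highest index: borosilicate glass.

borosilicate glass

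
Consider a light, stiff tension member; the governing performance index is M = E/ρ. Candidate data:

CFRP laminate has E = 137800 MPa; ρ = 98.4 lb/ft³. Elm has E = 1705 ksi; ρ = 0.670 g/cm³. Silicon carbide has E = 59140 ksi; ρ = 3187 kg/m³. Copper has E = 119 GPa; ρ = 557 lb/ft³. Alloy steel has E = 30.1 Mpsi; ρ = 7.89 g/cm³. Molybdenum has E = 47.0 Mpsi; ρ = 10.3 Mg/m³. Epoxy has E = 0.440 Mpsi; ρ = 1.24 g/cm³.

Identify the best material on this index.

Putting every candidate on a common basis:
  CFRP laminate: E = 137.8 GPa, ρ = 1576 kg/m³
  elm: E = 11.76 GPa, ρ = 670.0 kg/m³
  silicon carbide: E = 407.8 GPa, ρ = 3187 kg/m³
  copper: E = 119.0 GPa, ρ = 8922 kg/m³
  alloy steel: E = 207.5 GPa, ρ = 7890 kg/m³
  molybdenum: E = 324.1 GPa, ρ = 10300 kg/m³
  epoxy: E = 3.034 GPa, ρ = 1240 kg/m³
  silicon carbide: M = 128 MN·m/kg
  CFRP laminate: M = 87.4 MN·m/kg
  molybdenum: M = 31.5 MN·m/kg
  alloy steel: M = 26.3 MN·m/kg
  elm: M = 17.5 MN·m/kg
  copper: M = 13.3 MN·m/kg
  epoxy: M = 2.45 MN·m/kg
Silicon carbide ranks first.

silicon carbide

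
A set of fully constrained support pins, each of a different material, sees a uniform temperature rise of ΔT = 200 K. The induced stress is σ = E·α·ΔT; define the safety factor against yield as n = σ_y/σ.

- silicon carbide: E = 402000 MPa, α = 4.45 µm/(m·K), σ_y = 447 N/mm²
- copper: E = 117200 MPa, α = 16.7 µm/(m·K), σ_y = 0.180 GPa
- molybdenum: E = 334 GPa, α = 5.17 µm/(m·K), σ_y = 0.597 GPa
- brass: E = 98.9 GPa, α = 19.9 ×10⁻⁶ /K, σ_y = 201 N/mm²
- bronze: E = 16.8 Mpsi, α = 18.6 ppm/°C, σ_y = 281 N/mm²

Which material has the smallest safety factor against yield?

copper

Converting E to GPa, α to ×10⁻⁶/K, σ_y to MPa, then σ and n for each:
  silicon carbide: E = 402.0, α = 4.45, σ_y = 447.0 → σ = 358 MPa, n = 1.25
  copper: E = 117.2, α = 16.7, σ_y = 180.0 → σ = 391 MPa, n = 0.460
  molybdenum: E = 334.0, α = 5.17, σ_y = 597.0 → σ = 345 MPa, n = 1.73
  brass: E = 98.90, α = 19.9, σ_y = 201.0 → σ = 394 MPa, n = 0.511
  bronze: E = 115.8, α = 18.6, σ_y = 281.0 → σ = 431 MPa, n = 0.652
The minimum is copper at n = 0.460.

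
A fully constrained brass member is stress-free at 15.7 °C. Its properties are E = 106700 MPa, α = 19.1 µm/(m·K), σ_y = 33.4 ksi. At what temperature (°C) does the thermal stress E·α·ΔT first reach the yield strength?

129 °C

E = 106700 MPa = 106.7 GPa.
σ_y = 33.4 ksi = 230.3 MPa.
E·α·ΔT = 230.3 MPa ⇒ ΔT = 230.3 / (106.7×10³ × 19.1×10⁻⁶) = 113.0 K.
T = 15.7 + 113.0 = 128.7 °C.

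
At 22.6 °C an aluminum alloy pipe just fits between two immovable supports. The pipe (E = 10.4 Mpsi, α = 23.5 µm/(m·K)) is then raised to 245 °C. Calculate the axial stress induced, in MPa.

E = 10.4 Mpsi = 71.71 GPa.
ΔT = 222.4 K. Constrained thermal stress σ = E·α·ΔT = 71.71×10³ MPa × 23.5×10⁻⁶ × 222.4 = 375 MPa (compressive).

375 MPa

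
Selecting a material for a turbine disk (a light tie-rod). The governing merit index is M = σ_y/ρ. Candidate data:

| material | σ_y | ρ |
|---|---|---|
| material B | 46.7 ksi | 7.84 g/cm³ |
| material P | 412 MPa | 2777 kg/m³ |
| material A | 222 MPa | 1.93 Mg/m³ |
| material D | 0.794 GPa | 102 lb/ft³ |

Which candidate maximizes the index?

material D

In SI units:
  material B: σ_y = 322.0 MPa, ρ = 7840 kg/m³
  material P: σ_y = 412.0 MPa, ρ = 2777 kg/m³
  material A: σ_y = 222.0 MPa, ρ = 1930 kg/m³
  material D: σ_y = 794.0 MPa, ρ = 1634 kg/m³
  material D: M = 486 kN·m/kg
  material P: M = 148 kN·m/kg
  material A: M = 115 kN·m/kg
  material B: M = 41.1 kN·m/kg
Highest index: material D.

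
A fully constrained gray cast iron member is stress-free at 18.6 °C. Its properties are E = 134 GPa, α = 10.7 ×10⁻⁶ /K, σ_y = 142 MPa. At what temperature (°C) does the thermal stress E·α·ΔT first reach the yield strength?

118 °C

E·α·ΔT = 142.0 MPa ⇒ ΔT = 142.0 / (134.0×10³ × 10.7×10⁻⁶) = 99.04 K.
T = 18.6 + 99.04 = 117.6 °C.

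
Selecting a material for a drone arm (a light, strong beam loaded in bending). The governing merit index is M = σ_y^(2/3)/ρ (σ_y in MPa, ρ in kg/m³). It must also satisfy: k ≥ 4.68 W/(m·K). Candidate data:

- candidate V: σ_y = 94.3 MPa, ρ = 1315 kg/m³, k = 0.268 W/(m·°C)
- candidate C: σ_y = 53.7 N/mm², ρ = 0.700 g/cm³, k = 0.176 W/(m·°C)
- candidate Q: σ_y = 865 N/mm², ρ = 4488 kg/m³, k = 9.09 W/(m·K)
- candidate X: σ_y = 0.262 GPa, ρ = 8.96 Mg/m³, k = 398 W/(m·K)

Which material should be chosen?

Screen on constraints: k ≥ 4.68 W/(m·K). Survivors: candidate Q, candidate X.
In SI units:
  candidate Q: σ_y = 865.0 MPa, ρ = 4488 kg/m³
  candidate X: σ_y = 262.0 MPa, ρ = 8960 kg/m³
  candidate Q: M = 20.2×10⁻³
  candidate X: M = 4.57×10⁻³
Candidate Q has the largest M.

candidate Q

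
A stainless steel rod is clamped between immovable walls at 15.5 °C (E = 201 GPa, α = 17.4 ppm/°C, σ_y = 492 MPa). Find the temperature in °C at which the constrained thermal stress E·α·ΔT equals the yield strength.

E·α·ΔT = 492.0 MPa ⇒ ΔT = 492.0 / (201.0×10³ × 17.4×10⁻⁶) = 140.7 K.
T = 15.5 + 140.7 = 156.2 °C.

156 °C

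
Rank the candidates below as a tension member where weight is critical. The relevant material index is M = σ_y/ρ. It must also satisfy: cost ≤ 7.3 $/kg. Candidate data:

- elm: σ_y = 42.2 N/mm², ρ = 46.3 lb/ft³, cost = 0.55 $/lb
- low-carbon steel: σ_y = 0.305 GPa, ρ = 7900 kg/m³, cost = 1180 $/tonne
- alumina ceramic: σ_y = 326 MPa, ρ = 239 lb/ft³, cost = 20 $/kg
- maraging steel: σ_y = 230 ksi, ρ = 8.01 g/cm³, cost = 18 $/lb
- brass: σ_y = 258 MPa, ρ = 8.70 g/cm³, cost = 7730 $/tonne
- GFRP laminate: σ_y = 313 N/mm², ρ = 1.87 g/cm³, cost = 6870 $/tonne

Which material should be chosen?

GFRP laminate

Screen on constraints: cost ≤ 7.3 $/kg. Survivors: elm, low-carbon steel, GFRP laminate.
In SI units:
  elm: σ_y = 42.20 MPa, ρ = 741.7 kg/m³
  low-carbon steel: σ_y = 305.0 MPa, ρ = 7900 kg/m³
  GFRP laminate: σ_y = 313.0 MPa, ρ = 1870 kg/m³
  GFRP laminate: M = 167 kN·m/kg
  elm: M = 56.9 kN·m/kg
  low-carbon steel: M = 38.6 kN·m/kg
The maximum is for GFRP laminate.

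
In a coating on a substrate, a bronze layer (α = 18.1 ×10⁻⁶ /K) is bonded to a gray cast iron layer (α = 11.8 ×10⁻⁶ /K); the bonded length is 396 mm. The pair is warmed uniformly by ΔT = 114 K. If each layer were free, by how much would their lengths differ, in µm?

284 µm

Δα = |18.1 − 11.8|×10⁻⁶/K = 6.30×10⁻⁶/K.
ΔL_mismatch = Δα·L·ΔT = 6.30×10⁻⁶ × 396.0 mm × 114.0 K = 284 µm.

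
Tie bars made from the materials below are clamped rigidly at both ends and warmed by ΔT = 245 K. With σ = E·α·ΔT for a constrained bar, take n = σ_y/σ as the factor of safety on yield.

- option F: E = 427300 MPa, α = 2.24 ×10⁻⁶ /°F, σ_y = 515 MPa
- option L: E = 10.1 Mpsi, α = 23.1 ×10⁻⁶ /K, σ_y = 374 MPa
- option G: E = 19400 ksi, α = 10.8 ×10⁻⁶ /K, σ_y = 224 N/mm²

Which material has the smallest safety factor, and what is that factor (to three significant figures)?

option G, n = 0.633

With everything in SI (GPa, ×10⁻⁶/K, MPa):
  option F: E = 427.3, α = 4.03, σ_y = 515.0 → σ = 422 MPa, n = 1.22
  option L: E = 69.64, α = 23.1, σ_y = 374.0 → σ = 394 MPa, n = 0.949
  option G: E = 133.8, α = 10.8, σ_y = 224.0 → σ = 354 MPa, n = 0.633
Smallest n: option G with n = 0.633.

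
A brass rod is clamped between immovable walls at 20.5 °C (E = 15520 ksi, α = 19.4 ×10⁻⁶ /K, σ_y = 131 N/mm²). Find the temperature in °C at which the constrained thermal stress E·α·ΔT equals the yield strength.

83.6 °C

E = 15520 ksi = 107.0 GPa.
σ_y = 131 N/mm² = 131.0 MPa.
E·α·ΔT = 131.0 MPa ⇒ ΔT = 131.0 / (107.0×10³ × 19.4×10⁻⁶) = 63.10 K.
T = 20.5 + 63.10 = 83.60 °C.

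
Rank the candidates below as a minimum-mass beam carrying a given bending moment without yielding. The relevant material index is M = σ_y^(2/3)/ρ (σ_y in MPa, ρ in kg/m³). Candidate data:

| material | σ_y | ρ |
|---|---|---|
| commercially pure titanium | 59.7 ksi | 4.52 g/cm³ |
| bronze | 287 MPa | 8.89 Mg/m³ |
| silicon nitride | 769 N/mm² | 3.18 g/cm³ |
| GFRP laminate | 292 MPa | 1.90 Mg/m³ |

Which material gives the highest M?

silicon nitride

Convert each candidate to consistent units, then evaluate M:
  commercially pure titanium: σ_y = 411.6 MPa, ρ = 4520 kg/m³
  bronze: σ_y = 287.0 MPa, ρ = 8890 kg/m³
  silicon nitride: σ_y = 769.0 MPa, ρ = 3180 kg/m³
  GFRP laminate: σ_y = 292.0 MPa, ρ = 1900 kg/m³
  silicon nitride: M = 26.4×10⁻³
  GFRP laminate: M = 23.2×10⁻³
  commercially pure titanium: M = 12.2×10⁻³
  bronze: M = 4.89×10⁻³
Silicon nitride ranks first.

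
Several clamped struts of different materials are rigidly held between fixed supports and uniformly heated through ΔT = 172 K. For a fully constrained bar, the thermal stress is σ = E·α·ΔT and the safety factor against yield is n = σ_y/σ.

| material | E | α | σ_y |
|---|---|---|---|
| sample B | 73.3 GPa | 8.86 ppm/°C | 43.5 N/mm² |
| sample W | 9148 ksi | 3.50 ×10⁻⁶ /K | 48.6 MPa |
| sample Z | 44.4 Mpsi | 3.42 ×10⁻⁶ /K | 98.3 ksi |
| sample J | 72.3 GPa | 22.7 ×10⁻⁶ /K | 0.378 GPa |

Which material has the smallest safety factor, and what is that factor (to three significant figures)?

With everything in SI (GPa, ×10⁻⁶/K, MPa):
  sample B: E = 73.30, α = 8.86, σ_y = 43.50 → σ = 112 MPa, n = 0.389
  sample W: E = 63.07, α = 3.50, σ_y = 48.60 → σ = 38.0 MPa, n = 1.28
  sample Z: E = 306.1, α = 3.42, σ_y = 677.8 → σ = 180 MPa, n = 3.76
  sample J: E = 72.30, α = 22.7, σ_y = 378.0 → σ = 282 MPa, n = 1.34
The minimum is sample B at n = 0.389.

sample B, n = 0.389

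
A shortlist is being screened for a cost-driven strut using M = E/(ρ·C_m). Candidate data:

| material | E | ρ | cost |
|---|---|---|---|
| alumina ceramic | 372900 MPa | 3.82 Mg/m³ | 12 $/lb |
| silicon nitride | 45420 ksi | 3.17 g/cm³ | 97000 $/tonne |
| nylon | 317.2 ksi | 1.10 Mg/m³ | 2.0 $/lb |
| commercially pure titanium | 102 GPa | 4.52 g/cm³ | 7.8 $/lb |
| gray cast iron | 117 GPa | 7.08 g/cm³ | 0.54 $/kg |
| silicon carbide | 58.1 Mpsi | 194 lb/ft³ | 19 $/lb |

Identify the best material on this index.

gray cast iron

In SI units:
  alumina ceramic: E = 372.9 GPa, ρ = 3820 kg/m³, cost = 26.46 $/kg
  silicon nitride: E = 313.2 GPa, ρ = 3170 kg/m³, cost = 97.00 $/kg
  nylon: E = 2.187 GPa, ρ = 1100 kg/m³, cost = 4.409 $/kg
  commercially pure titanium: E = 102.0 GPa, ρ = 4520 kg/m³, cost = 17.20 $/kg
  gray cast iron: E = 117.0 GPa, ρ = 7080 kg/m³, cost = 0.5400 $/kg
  silicon carbide: E = 400.6 GPa, ρ = 3108 kg/m³, cost = 41.89 $/kg
  gray cast iron: M = 30.6 MN·m per $
  alumina ceramic: M = 3.69 MN·m per $
  silicon carbide: M = 3.08 MN·m per $
  commercially pure titanium: M = 1.31 MN·m per $
  silicon nitride: M = 1.02 MN·m per $
  nylon: M = 0.451 MN·m per $
Highest index: gray cast iron.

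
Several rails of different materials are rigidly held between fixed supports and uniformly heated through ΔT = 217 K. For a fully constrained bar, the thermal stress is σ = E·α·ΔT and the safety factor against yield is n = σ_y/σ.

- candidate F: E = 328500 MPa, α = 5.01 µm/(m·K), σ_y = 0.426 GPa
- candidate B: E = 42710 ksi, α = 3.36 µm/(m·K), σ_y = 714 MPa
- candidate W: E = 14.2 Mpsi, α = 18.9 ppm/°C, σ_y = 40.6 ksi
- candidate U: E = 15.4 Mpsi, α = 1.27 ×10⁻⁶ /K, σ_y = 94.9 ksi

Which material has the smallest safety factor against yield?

candidate W

In consistent units (E in GPa, α in ×10⁻⁶/K, σ_y in MPa):
  candidate F: E = 328.5, α = 5.01, σ_y = 426.0 → σ = 357 MPa, n = 1.19
  candidate B: E = 294.5, α = 3.36, σ_y = 714.0 → σ = 215 MPa, n = 3.33
  candidate W: E = 97.91, α = 18.9, σ_y = 279.9 → σ = 402 MPa, n = 0.697
  candidate U: E = 106.2, α = 1.27, σ_y = 654.3 → σ = 29.3 MPa, n = 22.4
Candidate W has the lowest safety factor, n = 0.697.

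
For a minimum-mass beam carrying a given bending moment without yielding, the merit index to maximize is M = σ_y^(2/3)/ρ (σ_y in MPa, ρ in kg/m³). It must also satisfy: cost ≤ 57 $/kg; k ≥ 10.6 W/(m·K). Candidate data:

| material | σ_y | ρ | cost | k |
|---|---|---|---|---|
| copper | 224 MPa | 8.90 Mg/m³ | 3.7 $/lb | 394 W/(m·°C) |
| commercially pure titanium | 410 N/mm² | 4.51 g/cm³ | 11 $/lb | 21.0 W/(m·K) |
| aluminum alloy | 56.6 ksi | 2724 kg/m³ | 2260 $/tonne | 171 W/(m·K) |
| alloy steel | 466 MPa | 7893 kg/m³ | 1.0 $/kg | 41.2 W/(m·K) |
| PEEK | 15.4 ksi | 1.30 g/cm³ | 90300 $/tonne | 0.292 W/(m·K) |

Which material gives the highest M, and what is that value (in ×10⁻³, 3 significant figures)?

aluminum alloy, M = 19.6×10⁻³

Screen on constraints: cost ≤ 57 $/kg; k ≥ 10.6 W/(m·K). Survivors: copper, commercially pure titanium, aluminum alloy, alloy steel.
After converting to SI:
  copper: σ_y = 224.0 MPa, ρ = 8900 kg/m³
  commercially pure titanium: σ_y = 410.0 MPa, ρ = 4510 kg/m³
  aluminum alloy: σ_y = 390.2 MPa, ρ = 2724 kg/m³
  alloy steel: σ_y = 466.0 MPa, ρ = 7893 kg/m³
  aluminum alloy: M = 19.6×10⁻³
  commercially pure titanium: M = 12.2×10⁻³
  alloy steel: M = 7.62×10⁻³
  copper: M = 4.14×10⁻³
Aluminum alloy has the largest M.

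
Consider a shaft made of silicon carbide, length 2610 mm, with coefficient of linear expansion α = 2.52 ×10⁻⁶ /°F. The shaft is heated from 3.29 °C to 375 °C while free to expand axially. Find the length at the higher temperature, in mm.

2614.4 mm

Convert α: 2.52×10⁻⁶/°F × (9/5) = 4.54×10⁻⁶/K.
ΔT = 375 − 3.29 = 371.7 K.
ΔL = α·L₀·ΔT = 4.54×10⁻⁶ × 2610 mm × 371.7 K = 4.40 mm.
L = L₀ + ΔL = 2610 + 4.40 = 2614.4 mm.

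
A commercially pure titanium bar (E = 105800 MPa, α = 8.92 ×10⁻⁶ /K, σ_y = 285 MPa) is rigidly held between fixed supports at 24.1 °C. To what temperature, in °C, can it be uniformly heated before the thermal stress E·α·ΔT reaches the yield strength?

326 °C

E = 105800 MPa = 105.8 GPa.
E·α·ΔT = 285.0 MPa ⇒ ΔT = 285.0 / (105.8×10³ × 8.92×10⁻⁶) = 302.0 K.
T = 24.1 + 302.0 = 326.1 °C.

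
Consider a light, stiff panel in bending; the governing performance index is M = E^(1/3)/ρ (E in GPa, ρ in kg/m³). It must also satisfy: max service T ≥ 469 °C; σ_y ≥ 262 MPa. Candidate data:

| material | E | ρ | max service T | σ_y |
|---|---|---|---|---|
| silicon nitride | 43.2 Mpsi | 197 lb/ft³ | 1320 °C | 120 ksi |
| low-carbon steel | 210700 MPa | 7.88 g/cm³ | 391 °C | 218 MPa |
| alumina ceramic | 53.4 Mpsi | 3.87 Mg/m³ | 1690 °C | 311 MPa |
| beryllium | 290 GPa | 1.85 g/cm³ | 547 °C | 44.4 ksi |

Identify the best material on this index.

Screen on constraints: max service T ≥ 469 °C; σ_y ≥ 262 MPa. Survivors: silicon nitride, alumina ceramic, beryllium.
Putting every candidate on a common basis:
  silicon nitride: E = 297.9 GPa, ρ = 3156 kg/m³
  alumina ceramic: E = 368.2 GPa, ρ = 3870 kg/m³
  beryllium: E = 290.0 GPa, ρ = 1850 kg/m³
  beryllium: M = 3.58×10⁻³
  silicon nitride: M = 2.12×10⁻³
  alumina ceramic: M = 1.85×10⁻³
The maximum is for beryllium.

beryllium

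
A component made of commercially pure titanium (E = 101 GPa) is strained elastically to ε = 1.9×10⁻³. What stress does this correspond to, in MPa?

σ = E·ε = 101000 MPa × 1.9×10⁻³ = 192 MPa.

192 MPa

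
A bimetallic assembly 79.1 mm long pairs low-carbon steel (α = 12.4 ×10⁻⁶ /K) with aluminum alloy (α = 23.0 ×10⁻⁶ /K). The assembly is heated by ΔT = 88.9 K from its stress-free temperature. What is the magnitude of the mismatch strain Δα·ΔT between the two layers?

Δα = |12.4 − 23.0|×10⁻⁶/K = 10.6×10⁻⁶/K.
Mismatch strain = Δα·ΔT = 10.6×10⁻⁶ × 88.9 = 9.42×10⁻⁴.

9.42×10⁻⁴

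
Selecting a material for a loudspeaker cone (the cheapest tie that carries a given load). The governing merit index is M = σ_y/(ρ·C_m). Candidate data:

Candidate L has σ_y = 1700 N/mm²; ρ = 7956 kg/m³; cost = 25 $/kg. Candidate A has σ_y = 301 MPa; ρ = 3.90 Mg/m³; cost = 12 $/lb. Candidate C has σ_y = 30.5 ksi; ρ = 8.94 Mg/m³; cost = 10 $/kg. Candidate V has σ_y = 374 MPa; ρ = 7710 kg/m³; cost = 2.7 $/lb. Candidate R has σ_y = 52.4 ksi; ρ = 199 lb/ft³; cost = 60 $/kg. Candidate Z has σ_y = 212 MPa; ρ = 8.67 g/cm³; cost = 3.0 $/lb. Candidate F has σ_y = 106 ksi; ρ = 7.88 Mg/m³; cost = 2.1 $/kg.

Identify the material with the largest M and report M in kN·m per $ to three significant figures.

In SI units:
  candidate L: σ_y = 1700 MPa, ρ = 7956 kg/m³, cost = 25.00 $/kg
  candidate A: σ_y = 301.0 MPa, ρ = 3900 kg/m³, cost = 26.46 $/kg
  candidate C: σ_y = 210.3 MPa, ρ = 8940 kg/m³, cost = 10.00 $/kg
  candidate V: σ_y = 374.0 MPa, ρ = 7710 kg/m³, cost = 5.952 $/kg
  candidate R: σ_y = 361.3 MPa, ρ = 3188 kg/m³, cost = 60.00 $/kg
  candidate Z: σ_y = 212.0 MPa, ρ = 8670 kg/m³, cost = 6.614 $/kg
  candidate F: σ_y = 730.8 MPa, ρ = 7880 kg/m³, cost = 2.100 $/kg
  candidate F: M = 44.2 kN·m per $
  candidate L: M = 8.55 kN·m per $
  candidate V: M = 8.15 kN·m per $
  candidate Z: M = 3.70 kN·m per $
  candidate A: M = 2.92 kN·m per $
  candidate C: M = 2.35 kN·m per $
  candidate R: M = 1.89 kN·m per $
Candidate F has the largest M.

candidate F, M = 44.2 kN·m per $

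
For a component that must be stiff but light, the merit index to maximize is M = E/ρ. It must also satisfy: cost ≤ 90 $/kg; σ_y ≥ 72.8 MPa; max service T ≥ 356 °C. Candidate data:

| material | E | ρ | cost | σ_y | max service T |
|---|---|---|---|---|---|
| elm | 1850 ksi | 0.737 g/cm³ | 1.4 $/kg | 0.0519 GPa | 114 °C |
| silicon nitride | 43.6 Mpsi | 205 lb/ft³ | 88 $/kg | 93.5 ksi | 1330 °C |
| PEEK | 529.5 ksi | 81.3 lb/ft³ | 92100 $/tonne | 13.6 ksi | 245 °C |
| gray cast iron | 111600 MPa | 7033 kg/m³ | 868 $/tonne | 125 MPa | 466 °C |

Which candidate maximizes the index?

silicon nitride

Screen on constraints: cost ≤ 90 $/kg; σ_y ≥ 72.8 MPa; max service T ≥ 356 °C. Survivors: silicon nitride, gray cast iron.
After converting to SI:
  silicon nitride: E = 300.6 GPa, ρ = 3284 kg/m³
  gray cast iron: E = 111.6 GPa, ρ = 7033 kg/m³
  silicon nitride: M = 91.5 MN·m/kg
  gray cast iron: M = 15.9 MN·m/kg
The maximum is for silicon nitride.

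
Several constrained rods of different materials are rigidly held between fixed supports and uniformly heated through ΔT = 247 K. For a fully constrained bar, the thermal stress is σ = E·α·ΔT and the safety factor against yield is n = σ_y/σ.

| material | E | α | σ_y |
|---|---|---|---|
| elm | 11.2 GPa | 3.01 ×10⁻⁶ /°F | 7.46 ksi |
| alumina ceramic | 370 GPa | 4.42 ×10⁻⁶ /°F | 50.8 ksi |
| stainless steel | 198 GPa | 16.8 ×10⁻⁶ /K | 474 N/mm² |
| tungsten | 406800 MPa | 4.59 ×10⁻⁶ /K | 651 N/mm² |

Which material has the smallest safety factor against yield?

Per material, after unit conversion:
  elm: E = 11.20, α = 5.42, σ_y = 51.43 → σ = 15.0 MPa, n = 3.43
  alumina ceramic: E = 370.0, α = 7.96, σ_y = 350.3 → σ = 727 MPa, n = 0.482
  stainless steel: E = 198.0, α = 16.8, σ_y = 474.0 → σ = 822 MPa, n = 0.577
  tungsten: E = 406.8, α = 4.59, σ_y = 651.0 → σ = 461 MPa, n = 1.41
Smallest n: alumina ceramic with n = 0.482.

alumina ceramic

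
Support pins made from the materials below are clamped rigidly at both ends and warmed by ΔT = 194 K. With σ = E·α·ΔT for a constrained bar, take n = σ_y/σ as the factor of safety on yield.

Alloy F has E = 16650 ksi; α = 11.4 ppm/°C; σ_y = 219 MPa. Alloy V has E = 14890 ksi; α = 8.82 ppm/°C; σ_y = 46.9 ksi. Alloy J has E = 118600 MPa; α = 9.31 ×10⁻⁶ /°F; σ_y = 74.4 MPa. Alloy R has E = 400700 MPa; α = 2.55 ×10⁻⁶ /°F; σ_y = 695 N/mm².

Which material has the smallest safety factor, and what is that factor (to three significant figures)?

In consistent units (E in GPa, α in ×10⁻⁶/K, σ_y in MPa):
  alloy F: E = 114.8, α = 11.4, σ_y = 219.0 → σ = 254 MPa, n = 0.863
  alloy V: E = 102.7, α = 8.82, σ_y = 323.4 → σ = 176 MPa, n = 1.84
  alloy J: E = 118.6, α = 16.8, σ_y = 74.40 → σ = 386 MPa, n = 0.193
  alloy R: E = 400.7, α = 4.59, σ_y = 695.0 → σ = 357 MPa, n = 1.95
The minimum is alloy J at n = 0.193.

alloy J, n = 0.193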